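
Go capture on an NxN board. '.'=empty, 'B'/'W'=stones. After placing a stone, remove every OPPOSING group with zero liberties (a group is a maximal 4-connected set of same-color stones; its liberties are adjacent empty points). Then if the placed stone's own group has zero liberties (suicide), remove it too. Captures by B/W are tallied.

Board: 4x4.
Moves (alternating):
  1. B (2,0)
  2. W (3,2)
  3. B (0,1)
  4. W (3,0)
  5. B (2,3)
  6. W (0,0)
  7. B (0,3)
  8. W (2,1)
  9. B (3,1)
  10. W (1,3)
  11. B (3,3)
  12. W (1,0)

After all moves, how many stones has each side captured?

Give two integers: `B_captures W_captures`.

Answer: 1 0

Derivation:
Move 1: B@(2,0) -> caps B=0 W=0
Move 2: W@(3,2) -> caps B=0 W=0
Move 3: B@(0,1) -> caps B=0 W=0
Move 4: W@(3,0) -> caps B=0 W=0
Move 5: B@(2,3) -> caps B=0 W=0
Move 6: W@(0,0) -> caps B=0 W=0
Move 7: B@(0,3) -> caps B=0 W=0
Move 8: W@(2,1) -> caps B=0 W=0
Move 9: B@(3,1) -> caps B=1 W=0
Move 10: W@(1,3) -> caps B=1 W=0
Move 11: B@(3,3) -> caps B=1 W=0
Move 12: W@(1,0) -> caps B=1 W=0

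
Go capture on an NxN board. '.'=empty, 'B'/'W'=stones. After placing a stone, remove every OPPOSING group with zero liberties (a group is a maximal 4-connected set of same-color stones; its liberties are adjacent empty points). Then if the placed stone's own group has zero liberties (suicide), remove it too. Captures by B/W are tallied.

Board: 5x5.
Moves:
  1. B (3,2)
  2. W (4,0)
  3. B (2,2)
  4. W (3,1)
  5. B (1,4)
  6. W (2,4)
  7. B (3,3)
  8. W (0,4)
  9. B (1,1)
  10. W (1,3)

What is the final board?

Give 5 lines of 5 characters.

Move 1: B@(3,2) -> caps B=0 W=0
Move 2: W@(4,0) -> caps B=0 W=0
Move 3: B@(2,2) -> caps B=0 W=0
Move 4: W@(3,1) -> caps B=0 W=0
Move 5: B@(1,4) -> caps B=0 W=0
Move 6: W@(2,4) -> caps B=0 W=0
Move 7: B@(3,3) -> caps B=0 W=0
Move 8: W@(0,4) -> caps B=0 W=0
Move 9: B@(1,1) -> caps B=0 W=0
Move 10: W@(1,3) -> caps B=0 W=1

Answer: ....W
.B.W.
..B.W
.WBB.
W....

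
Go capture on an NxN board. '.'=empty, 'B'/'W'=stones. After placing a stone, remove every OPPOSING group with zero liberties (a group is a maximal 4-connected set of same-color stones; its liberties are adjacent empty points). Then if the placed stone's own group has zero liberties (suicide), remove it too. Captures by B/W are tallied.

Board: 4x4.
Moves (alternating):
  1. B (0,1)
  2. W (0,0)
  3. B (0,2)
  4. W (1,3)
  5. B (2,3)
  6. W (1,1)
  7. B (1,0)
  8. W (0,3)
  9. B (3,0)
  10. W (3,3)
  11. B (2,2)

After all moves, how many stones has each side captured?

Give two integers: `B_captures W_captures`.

Move 1: B@(0,1) -> caps B=0 W=0
Move 2: W@(0,0) -> caps B=0 W=0
Move 3: B@(0,2) -> caps B=0 W=0
Move 4: W@(1,3) -> caps B=0 W=0
Move 5: B@(2,3) -> caps B=0 W=0
Move 6: W@(1,1) -> caps B=0 W=0
Move 7: B@(1,0) -> caps B=1 W=0
Move 8: W@(0,3) -> caps B=1 W=0
Move 9: B@(3,0) -> caps B=1 W=0
Move 10: W@(3,3) -> caps B=1 W=0
Move 11: B@(2,2) -> caps B=1 W=0

Answer: 1 0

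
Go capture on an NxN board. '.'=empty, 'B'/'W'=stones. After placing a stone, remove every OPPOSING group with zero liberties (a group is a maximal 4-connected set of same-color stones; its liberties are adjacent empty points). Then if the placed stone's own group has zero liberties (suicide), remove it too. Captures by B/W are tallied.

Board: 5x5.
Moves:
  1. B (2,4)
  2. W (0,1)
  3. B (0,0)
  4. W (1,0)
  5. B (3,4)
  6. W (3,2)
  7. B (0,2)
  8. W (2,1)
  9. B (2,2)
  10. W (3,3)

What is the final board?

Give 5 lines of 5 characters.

Move 1: B@(2,4) -> caps B=0 W=0
Move 2: W@(0,1) -> caps B=0 W=0
Move 3: B@(0,0) -> caps B=0 W=0
Move 4: W@(1,0) -> caps B=0 W=1
Move 5: B@(3,4) -> caps B=0 W=1
Move 6: W@(3,2) -> caps B=0 W=1
Move 7: B@(0,2) -> caps B=0 W=1
Move 8: W@(2,1) -> caps B=0 W=1
Move 9: B@(2,2) -> caps B=0 W=1
Move 10: W@(3,3) -> caps B=0 W=1

Answer: .WB..
W....
.WB.B
..WWB
.....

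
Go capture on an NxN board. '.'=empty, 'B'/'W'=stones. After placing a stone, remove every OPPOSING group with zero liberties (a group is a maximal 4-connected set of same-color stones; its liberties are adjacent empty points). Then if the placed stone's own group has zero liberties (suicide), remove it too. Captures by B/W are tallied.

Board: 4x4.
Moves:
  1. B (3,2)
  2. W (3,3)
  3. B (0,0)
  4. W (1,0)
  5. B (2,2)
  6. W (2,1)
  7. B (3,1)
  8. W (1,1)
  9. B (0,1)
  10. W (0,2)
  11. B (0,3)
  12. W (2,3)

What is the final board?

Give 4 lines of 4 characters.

Move 1: B@(3,2) -> caps B=0 W=0
Move 2: W@(3,3) -> caps B=0 W=0
Move 3: B@(0,0) -> caps B=0 W=0
Move 4: W@(1,0) -> caps B=0 W=0
Move 5: B@(2,2) -> caps B=0 W=0
Move 6: W@(2,1) -> caps B=0 W=0
Move 7: B@(3,1) -> caps B=0 W=0
Move 8: W@(1,1) -> caps B=0 W=0
Move 9: B@(0,1) -> caps B=0 W=0
Move 10: W@(0,2) -> caps B=0 W=2
Move 11: B@(0,3) -> caps B=0 W=2
Move 12: W@(2,3) -> caps B=0 W=2

Answer: ..WB
WW..
.WBW
.BBW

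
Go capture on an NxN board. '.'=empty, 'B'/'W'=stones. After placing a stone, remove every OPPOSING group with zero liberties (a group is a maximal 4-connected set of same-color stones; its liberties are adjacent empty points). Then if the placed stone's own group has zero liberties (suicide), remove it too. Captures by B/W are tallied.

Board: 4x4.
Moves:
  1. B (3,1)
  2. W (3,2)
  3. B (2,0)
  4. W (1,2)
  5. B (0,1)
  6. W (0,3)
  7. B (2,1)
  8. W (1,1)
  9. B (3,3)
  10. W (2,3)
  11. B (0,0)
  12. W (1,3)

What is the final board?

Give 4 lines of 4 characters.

Move 1: B@(3,1) -> caps B=0 W=0
Move 2: W@(3,2) -> caps B=0 W=0
Move 3: B@(2,0) -> caps B=0 W=0
Move 4: W@(1,2) -> caps B=0 W=0
Move 5: B@(0,1) -> caps B=0 W=0
Move 6: W@(0,3) -> caps B=0 W=0
Move 7: B@(2,1) -> caps B=0 W=0
Move 8: W@(1,1) -> caps B=0 W=0
Move 9: B@(3,3) -> caps B=0 W=0
Move 10: W@(2,3) -> caps B=0 W=1
Move 11: B@(0,0) -> caps B=0 W=1
Move 12: W@(1,3) -> caps B=0 W=1

Answer: BB.W
.WWW
BB.W
.BW.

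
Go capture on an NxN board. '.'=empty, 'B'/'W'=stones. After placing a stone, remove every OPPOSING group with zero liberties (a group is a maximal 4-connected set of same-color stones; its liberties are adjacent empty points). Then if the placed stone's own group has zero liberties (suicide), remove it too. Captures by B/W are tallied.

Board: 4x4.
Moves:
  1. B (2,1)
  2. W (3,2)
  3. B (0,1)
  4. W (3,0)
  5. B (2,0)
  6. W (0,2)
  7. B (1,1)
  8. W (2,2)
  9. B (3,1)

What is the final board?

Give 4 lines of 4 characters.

Answer: .BW.
.B..
BBW.
.BW.

Derivation:
Move 1: B@(2,1) -> caps B=0 W=0
Move 2: W@(3,2) -> caps B=0 W=0
Move 3: B@(0,1) -> caps B=0 W=0
Move 4: W@(3,0) -> caps B=0 W=0
Move 5: B@(2,0) -> caps B=0 W=0
Move 6: W@(0,2) -> caps B=0 W=0
Move 7: B@(1,1) -> caps B=0 W=0
Move 8: W@(2,2) -> caps B=0 W=0
Move 9: B@(3,1) -> caps B=1 W=0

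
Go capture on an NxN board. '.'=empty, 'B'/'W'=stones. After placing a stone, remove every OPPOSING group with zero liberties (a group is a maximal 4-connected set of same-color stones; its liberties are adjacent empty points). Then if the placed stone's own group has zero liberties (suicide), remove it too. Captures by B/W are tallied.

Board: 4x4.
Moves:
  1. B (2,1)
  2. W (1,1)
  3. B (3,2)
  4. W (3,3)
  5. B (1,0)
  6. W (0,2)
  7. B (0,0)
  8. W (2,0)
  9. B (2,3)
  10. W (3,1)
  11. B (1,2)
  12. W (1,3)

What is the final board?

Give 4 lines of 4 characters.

Answer: B.W.
BWBW
WB.B
.WB.

Derivation:
Move 1: B@(2,1) -> caps B=0 W=0
Move 2: W@(1,1) -> caps B=0 W=0
Move 3: B@(3,2) -> caps B=0 W=0
Move 4: W@(3,3) -> caps B=0 W=0
Move 5: B@(1,0) -> caps B=0 W=0
Move 6: W@(0,2) -> caps B=0 W=0
Move 7: B@(0,0) -> caps B=0 W=0
Move 8: W@(2,0) -> caps B=0 W=0
Move 9: B@(2,3) -> caps B=1 W=0
Move 10: W@(3,1) -> caps B=1 W=0
Move 11: B@(1,2) -> caps B=1 W=0
Move 12: W@(1,3) -> caps B=1 W=0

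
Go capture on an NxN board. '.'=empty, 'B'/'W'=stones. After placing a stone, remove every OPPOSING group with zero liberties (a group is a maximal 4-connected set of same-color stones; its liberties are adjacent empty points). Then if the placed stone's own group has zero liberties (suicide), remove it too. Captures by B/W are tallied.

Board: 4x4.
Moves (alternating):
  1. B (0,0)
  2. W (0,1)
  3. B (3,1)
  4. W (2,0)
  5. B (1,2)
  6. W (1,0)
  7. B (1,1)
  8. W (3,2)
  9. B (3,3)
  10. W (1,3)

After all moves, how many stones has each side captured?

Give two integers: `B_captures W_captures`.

Answer: 0 1

Derivation:
Move 1: B@(0,0) -> caps B=0 W=0
Move 2: W@(0,1) -> caps B=0 W=0
Move 3: B@(3,1) -> caps B=0 W=0
Move 4: W@(2,0) -> caps B=0 W=0
Move 5: B@(1,2) -> caps B=0 W=0
Move 6: W@(1,0) -> caps B=0 W=1
Move 7: B@(1,1) -> caps B=0 W=1
Move 8: W@(3,2) -> caps B=0 W=1
Move 9: B@(3,3) -> caps B=0 W=1
Move 10: W@(1,3) -> caps B=0 W=1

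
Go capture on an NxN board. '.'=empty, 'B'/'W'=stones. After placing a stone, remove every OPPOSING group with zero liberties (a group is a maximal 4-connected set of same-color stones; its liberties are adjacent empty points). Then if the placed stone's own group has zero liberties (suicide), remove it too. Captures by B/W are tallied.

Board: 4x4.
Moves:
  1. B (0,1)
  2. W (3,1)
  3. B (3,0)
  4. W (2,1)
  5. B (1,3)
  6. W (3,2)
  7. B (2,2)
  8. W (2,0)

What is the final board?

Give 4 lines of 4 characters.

Answer: .B..
...B
WWB.
.WW.

Derivation:
Move 1: B@(0,1) -> caps B=0 W=0
Move 2: W@(3,1) -> caps B=0 W=0
Move 3: B@(3,0) -> caps B=0 W=0
Move 4: W@(2,1) -> caps B=0 W=0
Move 5: B@(1,3) -> caps B=0 W=0
Move 6: W@(3,2) -> caps B=0 W=0
Move 7: B@(2,2) -> caps B=0 W=0
Move 8: W@(2,0) -> caps B=0 W=1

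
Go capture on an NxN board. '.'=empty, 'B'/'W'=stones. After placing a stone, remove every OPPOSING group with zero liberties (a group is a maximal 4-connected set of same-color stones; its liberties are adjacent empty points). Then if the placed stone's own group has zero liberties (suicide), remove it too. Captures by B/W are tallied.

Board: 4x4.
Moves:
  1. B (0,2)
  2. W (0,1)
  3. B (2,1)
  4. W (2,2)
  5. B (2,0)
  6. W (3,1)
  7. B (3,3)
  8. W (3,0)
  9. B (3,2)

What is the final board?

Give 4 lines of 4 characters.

Move 1: B@(0,2) -> caps B=0 W=0
Move 2: W@(0,1) -> caps B=0 W=0
Move 3: B@(2,1) -> caps B=0 W=0
Move 4: W@(2,2) -> caps B=0 W=0
Move 5: B@(2,0) -> caps B=0 W=0
Move 6: W@(3,1) -> caps B=0 W=0
Move 7: B@(3,3) -> caps B=0 W=0
Move 8: W@(3,0) -> caps B=0 W=0
Move 9: B@(3,2) -> caps B=2 W=0

Answer: .WB.
....
BBW.
..BB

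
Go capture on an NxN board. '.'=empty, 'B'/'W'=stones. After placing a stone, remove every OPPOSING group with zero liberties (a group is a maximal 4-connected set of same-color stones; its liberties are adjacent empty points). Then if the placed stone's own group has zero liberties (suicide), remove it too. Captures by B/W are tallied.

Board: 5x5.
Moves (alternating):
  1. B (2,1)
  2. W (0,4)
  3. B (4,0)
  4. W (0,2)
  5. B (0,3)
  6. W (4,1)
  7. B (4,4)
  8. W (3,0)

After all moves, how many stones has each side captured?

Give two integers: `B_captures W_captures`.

Move 1: B@(2,1) -> caps B=0 W=0
Move 2: W@(0,4) -> caps B=0 W=0
Move 3: B@(4,0) -> caps B=0 W=0
Move 4: W@(0,2) -> caps B=0 W=0
Move 5: B@(0,3) -> caps B=0 W=0
Move 6: W@(4,1) -> caps B=0 W=0
Move 7: B@(4,4) -> caps B=0 W=0
Move 8: W@(3,0) -> caps B=0 W=1

Answer: 0 1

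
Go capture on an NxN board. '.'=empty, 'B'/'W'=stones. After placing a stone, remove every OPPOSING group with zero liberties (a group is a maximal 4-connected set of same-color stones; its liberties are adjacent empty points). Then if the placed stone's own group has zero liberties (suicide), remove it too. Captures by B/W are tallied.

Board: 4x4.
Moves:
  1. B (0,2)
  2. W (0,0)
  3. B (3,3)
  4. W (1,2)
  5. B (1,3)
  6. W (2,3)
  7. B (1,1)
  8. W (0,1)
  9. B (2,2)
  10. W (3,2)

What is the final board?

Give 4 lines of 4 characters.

Move 1: B@(0,2) -> caps B=0 W=0
Move 2: W@(0,0) -> caps B=0 W=0
Move 3: B@(3,3) -> caps B=0 W=0
Move 4: W@(1,2) -> caps B=0 W=0
Move 5: B@(1,3) -> caps B=0 W=0
Move 6: W@(2,3) -> caps B=0 W=0
Move 7: B@(1,1) -> caps B=0 W=0
Move 8: W@(0,1) -> caps B=0 W=0
Move 9: B@(2,2) -> caps B=2 W=0
Move 10: W@(3,2) -> caps B=2 W=0

Answer: WWB.
.B.B
..B.
..WB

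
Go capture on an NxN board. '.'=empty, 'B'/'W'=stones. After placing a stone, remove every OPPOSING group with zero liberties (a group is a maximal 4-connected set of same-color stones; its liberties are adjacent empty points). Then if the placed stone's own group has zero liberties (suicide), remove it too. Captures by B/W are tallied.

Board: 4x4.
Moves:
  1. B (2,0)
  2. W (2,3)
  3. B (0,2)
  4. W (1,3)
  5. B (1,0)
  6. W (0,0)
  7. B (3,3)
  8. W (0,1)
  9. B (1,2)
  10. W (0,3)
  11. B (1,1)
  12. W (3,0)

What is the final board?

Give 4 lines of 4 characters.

Answer: ..BW
BBBW
B..W
W..B

Derivation:
Move 1: B@(2,0) -> caps B=0 W=0
Move 2: W@(2,3) -> caps B=0 W=0
Move 3: B@(0,2) -> caps B=0 W=0
Move 4: W@(1,3) -> caps B=0 W=0
Move 5: B@(1,0) -> caps B=0 W=0
Move 6: W@(0,0) -> caps B=0 W=0
Move 7: B@(3,3) -> caps B=0 W=0
Move 8: W@(0,1) -> caps B=0 W=0
Move 9: B@(1,2) -> caps B=0 W=0
Move 10: W@(0,3) -> caps B=0 W=0
Move 11: B@(1,1) -> caps B=2 W=0
Move 12: W@(3,0) -> caps B=2 W=0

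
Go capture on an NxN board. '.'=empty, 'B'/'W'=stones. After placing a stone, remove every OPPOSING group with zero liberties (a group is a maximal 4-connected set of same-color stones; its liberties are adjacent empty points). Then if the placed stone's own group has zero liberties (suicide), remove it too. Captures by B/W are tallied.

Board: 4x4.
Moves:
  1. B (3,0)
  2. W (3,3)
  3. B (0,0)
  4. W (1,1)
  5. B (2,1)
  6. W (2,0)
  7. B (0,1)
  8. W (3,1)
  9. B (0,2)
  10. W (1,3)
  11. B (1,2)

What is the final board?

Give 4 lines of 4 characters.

Move 1: B@(3,0) -> caps B=0 W=0
Move 2: W@(3,3) -> caps B=0 W=0
Move 3: B@(0,0) -> caps B=0 W=0
Move 4: W@(1,1) -> caps B=0 W=0
Move 5: B@(2,1) -> caps B=0 W=0
Move 6: W@(2,0) -> caps B=0 W=0
Move 7: B@(0,1) -> caps B=0 W=0
Move 8: W@(3,1) -> caps B=0 W=1
Move 9: B@(0,2) -> caps B=0 W=1
Move 10: W@(1,3) -> caps B=0 W=1
Move 11: B@(1,2) -> caps B=0 W=1

Answer: BBB.
.WBW
WB..
.W.W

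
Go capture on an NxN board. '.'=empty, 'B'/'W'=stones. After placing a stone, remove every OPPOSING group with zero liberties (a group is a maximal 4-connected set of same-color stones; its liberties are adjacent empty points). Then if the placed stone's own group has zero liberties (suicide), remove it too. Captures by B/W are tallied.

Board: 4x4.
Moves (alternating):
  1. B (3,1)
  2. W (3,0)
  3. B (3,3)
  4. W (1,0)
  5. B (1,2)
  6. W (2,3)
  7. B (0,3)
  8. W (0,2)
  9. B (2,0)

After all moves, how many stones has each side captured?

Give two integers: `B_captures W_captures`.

Move 1: B@(3,1) -> caps B=0 W=0
Move 2: W@(3,0) -> caps B=0 W=0
Move 3: B@(3,3) -> caps B=0 W=0
Move 4: W@(1,0) -> caps B=0 W=0
Move 5: B@(1,2) -> caps B=0 W=0
Move 6: W@(2,3) -> caps B=0 W=0
Move 7: B@(0,3) -> caps B=0 W=0
Move 8: W@(0,2) -> caps B=0 W=0
Move 9: B@(2,0) -> caps B=1 W=0

Answer: 1 0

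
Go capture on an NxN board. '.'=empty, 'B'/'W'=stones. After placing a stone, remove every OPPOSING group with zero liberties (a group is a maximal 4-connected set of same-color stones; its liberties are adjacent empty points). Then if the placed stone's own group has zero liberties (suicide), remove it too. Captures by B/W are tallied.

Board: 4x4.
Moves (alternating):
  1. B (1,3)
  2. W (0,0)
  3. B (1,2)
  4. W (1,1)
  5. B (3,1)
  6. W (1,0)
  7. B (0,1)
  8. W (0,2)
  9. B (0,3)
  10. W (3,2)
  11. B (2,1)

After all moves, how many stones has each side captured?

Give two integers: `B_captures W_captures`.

Answer: 0 1

Derivation:
Move 1: B@(1,3) -> caps B=0 W=0
Move 2: W@(0,0) -> caps B=0 W=0
Move 3: B@(1,2) -> caps B=0 W=0
Move 4: W@(1,1) -> caps B=0 W=0
Move 5: B@(3,1) -> caps B=0 W=0
Move 6: W@(1,0) -> caps B=0 W=0
Move 7: B@(0,1) -> caps B=0 W=0
Move 8: W@(0,2) -> caps B=0 W=1
Move 9: B@(0,3) -> caps B=0 W=1
Move 10: W@(3,2) -> caps B=0 W=1
Move 11: B@(2,1) -> caps B=0 W=1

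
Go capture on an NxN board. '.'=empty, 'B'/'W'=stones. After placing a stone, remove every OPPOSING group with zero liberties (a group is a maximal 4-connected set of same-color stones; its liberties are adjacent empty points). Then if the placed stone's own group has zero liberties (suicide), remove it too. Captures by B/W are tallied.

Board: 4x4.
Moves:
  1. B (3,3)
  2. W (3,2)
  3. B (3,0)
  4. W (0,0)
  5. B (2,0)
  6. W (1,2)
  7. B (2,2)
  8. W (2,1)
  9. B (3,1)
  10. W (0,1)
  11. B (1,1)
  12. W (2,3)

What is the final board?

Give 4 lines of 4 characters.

Move 1: B@(3,3) -> caps B=0 W=0
Move 2: W@(3,2) -> caps B=0 W=0
Move 3: B@(3,0) -> caps B=0 W=0
Move 4: W@(0,0) -> caps B=0 W=0
Move 5: B@(2,0) -> caps B=0 W=0
Move 6: W@(1,2) -> caps B=0 W=0
Move 7: B@(2,2) -> caps B=0 W=0
Move 8: W@(2,1) -> caps B=0 W=0
Move 9: B@(3,1) -> caps B=1 W=0
Move 10: W@(0,1) -> caps B=1 W=0
Move 11: B@(1,1) -> caps B=2 W=0
Move 12: W@(2,3) -> caps B=2 W=0

Answer: WW..
.BW.
B.BW
BB.B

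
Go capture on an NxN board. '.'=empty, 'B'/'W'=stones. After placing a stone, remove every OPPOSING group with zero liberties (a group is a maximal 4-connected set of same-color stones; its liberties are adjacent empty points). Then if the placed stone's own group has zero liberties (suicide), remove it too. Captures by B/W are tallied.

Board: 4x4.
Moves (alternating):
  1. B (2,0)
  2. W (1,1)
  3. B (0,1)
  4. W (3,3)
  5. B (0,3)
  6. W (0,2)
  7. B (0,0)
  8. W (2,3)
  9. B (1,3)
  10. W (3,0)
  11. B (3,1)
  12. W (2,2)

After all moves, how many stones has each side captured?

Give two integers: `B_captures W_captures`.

Move 1: B@(2,0) -> caps B=0 W=0
Move 2: W@(1,1) -> caps B=0 W=0
Move 3: B@(0,1) -> caps B=0 W=0
Move 4: W@(3,3) -> caps B=0 W=0
Move 5: B@(0,3) -> caps B=0 W=0
Move 6: W@(0,2) -> caps B=0 W=0
Move 7: B@(0,0) -> caps B=0 W=0
Move 8: W@(2,3) -> caps B=0 W=0
Move 9: B@(1,3) -> caps B=0 W=0
Move 10: W@(3,0) -> caps B=0 W=0
Move 11: B@(3,1) -> caps B=1 W=0
Move 12: W@(2,2) -> caps B=1 W=0

Answer: 1 0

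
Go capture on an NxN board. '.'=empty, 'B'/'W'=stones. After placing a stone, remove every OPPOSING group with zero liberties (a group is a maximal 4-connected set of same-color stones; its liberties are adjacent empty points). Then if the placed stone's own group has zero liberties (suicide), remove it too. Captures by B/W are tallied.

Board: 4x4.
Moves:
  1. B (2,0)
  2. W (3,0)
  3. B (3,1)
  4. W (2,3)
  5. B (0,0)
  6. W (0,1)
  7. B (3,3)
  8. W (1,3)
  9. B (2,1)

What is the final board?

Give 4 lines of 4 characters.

Move 1: B@(2,0) -> caps B=0 W=0
Move 2: W@(3,0) -> caps B=0 W=0
Move 3: B@(3,1) -> caps B=1 W=0
Move 4: W@(2,3) -> caps B=1 W=0
Move 5: B@(0,0) -> caps B=1 W=0
Move 6: W@(0,1) -> caps B=1 W=0
Move 7: B@(3,3) -> caps B=1 W=0
Move 8: W@(1,3) -> caps B=1 W=0
Move 9: B@(2,1) -> caps B=1 W=0

Answer: BW..
...W
BB.W
.B.B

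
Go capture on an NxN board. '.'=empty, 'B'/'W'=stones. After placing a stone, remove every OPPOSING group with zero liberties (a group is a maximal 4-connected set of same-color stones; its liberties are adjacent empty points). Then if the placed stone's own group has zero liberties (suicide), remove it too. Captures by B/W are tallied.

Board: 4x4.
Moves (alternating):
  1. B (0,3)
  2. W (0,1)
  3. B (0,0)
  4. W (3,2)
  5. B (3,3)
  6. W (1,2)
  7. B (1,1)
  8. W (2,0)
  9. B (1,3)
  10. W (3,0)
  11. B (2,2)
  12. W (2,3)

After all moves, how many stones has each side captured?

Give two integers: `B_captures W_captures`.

Move 1: B@(0,3) -> caps B=0 W=0
Move 2: W@(0,1) -> caps B=0 W=0
Move 3: B@(0,0) -> caps B=0 W=0
Move 4: W@(3,2) -> caps B=0 W=0
Move 5: B@(3,3) -> caps B=0 W=0
Move 6: W@(1,2) -> caps B=0 W=0
Move 7: B@(1,1) -> caps B=0 W=0
Move 8: W@(2,0) -> caps B=0 W=0
Move 9: B@(1,3) -> caps B=0 W=0
Move 10: W@(3,0) -> caps B=0 W=0
Move 11: B@(2,2) -> caps B=0 W=0
Move 12: W@(2,3) -> caps B=0 W=1

Answer: 0 1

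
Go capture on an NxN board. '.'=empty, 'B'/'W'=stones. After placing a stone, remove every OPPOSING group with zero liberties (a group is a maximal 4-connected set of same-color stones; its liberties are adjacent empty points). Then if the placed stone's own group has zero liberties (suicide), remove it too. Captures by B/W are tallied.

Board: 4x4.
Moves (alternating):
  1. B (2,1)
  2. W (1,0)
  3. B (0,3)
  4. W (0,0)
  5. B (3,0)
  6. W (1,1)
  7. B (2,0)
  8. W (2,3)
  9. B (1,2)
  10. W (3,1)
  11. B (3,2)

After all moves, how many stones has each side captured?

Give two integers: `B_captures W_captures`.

Move 1: B@(2,1) -> caps B=0 W=0
Move 2: W@(1,0) -> caps B=0 W=0
Move 3: B@(0,3) -> caps B=0 W=0
Move 4: W@(0,0) -> caps B=0 W=0
Move 5: B@(3,0) -> caps B=0 W=0
Move 6: W@(1,1) -> caps B=0 W=0
Move 7: B@(2,0) -> caps B=0 W=0
Move 8: W@(2,3) -> caps B=0 W=0
Move 9: B@(1,2) -> caps B=0 W=0
Move 10: W@(3,1) -> caps B=0 W=0
Move 11: B@(3,2) -> caps B=1 W=0

Answer: 1 0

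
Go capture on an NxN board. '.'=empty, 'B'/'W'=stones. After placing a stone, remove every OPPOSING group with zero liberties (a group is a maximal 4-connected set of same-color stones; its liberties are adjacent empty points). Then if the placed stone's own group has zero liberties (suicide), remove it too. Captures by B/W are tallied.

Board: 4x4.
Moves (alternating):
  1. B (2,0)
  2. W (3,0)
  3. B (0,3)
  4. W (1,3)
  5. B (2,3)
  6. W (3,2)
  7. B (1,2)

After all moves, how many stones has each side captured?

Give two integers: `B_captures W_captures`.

Answer: 1 0

Derivation:
Move 1: B@(2,0) -> caps B=0 W=0
Move 2: W@(3,0) -> caps B=0 W=0
Move 3: B@(0,3) -> caps B=0 W=0
Move 4: W@(1,3) -> caps B=0 W=0
Move 5: B@(2,3) -> caps B=0 W=0
Move 6: W@(3,2) -> caps B=0 W=0
Move 7: B@(1,2) -> caps B=1 W=0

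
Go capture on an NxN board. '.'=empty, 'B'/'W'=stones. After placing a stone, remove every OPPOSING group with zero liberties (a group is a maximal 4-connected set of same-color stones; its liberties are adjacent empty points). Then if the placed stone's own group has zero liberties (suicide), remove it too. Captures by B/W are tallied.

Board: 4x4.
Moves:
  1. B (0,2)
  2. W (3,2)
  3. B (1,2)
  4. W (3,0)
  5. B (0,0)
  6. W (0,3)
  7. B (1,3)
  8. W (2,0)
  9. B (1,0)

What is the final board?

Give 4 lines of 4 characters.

Answer: B.B.
B.BB
W...
W.W.

Derivation:
Move 1: B@(0,2) -> caps B=0 W=0
Move 2: W@(3,2) -> caps B=0 W=0
Move 3: B@(1,2) -> caps B=0 W=0
Move 4: W@(3,0) -> caps B=0 W=0
Move 5: B@(0,0) -> caps B=0 W=0
Move 6: W@(0,3) -> caps B=0 W=0
Move 7: B@(1,3) -> caps B=1 W=0
Move 8: W@(2,0) -> caps B=1 W=0
Move 9: B@(1,0) -> caps B=1 W=0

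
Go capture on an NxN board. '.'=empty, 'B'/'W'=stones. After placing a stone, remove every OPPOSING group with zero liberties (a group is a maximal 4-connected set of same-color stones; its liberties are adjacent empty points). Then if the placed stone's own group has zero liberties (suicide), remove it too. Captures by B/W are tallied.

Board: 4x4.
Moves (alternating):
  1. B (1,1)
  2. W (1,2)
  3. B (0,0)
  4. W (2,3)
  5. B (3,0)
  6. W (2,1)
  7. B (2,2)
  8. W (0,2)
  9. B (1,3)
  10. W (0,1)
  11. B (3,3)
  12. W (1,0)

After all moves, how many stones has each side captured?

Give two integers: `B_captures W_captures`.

Move 1: B@(1,1) -> caps B=0 W=0
Move 2: W@(1,2) -> caps B=0 W=0
Move 3: B@(0,0) -> caps B=0 W=0
Move 4: W@(2,3) -> caps B=0 W=0
Move 5: B@(3,0) -> caps B=0 W=0
Move 6: W@(2,1) -> caps B=0 W=0
Move 7: B@(2,2) -> caps B=0 W=0
Move 8: W@(0,2) -> caps B=0 W=0
Move 9: B@(1,3) -> caps B=0 W=0
Move 10: W@(0,1) -> caps B=0 W=0
Move 11: B@(3,3) -> caps B=1 W=0
Move 12: W@(1,0) -> caps B=1 W=2

Answer: 1 2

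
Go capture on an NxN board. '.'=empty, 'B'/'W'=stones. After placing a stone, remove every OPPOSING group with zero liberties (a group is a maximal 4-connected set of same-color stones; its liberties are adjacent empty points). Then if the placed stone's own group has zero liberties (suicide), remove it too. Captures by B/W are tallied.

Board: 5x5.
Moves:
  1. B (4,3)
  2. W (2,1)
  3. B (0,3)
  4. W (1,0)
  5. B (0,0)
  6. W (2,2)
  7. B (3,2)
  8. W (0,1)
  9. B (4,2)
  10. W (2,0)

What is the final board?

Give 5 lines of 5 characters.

Answer: .W.B.
W....
WWW..
..B..
..BB.

Derivation:
Move 1: B@(4,3) -> caps B=0 W=0
Move 2: W@(2,1) -> caps B=0 W=0
Move 3: B@(0,3) -> caps B=0 W=0
Move 4: W@(1,0) -> caps B=0 W=0
Move 5: B@(0,0) -> caps B=0 W=0
Move 6: W@(2,2) -> caps B=0 W=0
Move 7: B@(3,2) -> caps B=0 W=0
Move 8: W@(0,1) -> caps B=0 W=1
Move 9: B@(4,2) -> caps B=0 W=1
Move 10: W@(2,0) -> caps B=0 W=1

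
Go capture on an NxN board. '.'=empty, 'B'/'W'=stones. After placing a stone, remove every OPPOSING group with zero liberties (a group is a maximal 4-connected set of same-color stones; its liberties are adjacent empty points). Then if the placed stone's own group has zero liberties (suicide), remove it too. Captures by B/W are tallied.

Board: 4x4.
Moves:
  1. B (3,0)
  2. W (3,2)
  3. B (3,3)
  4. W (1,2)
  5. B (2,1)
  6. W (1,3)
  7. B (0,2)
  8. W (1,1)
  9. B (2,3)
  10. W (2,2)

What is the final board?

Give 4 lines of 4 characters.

Move 1: B@(3,0) -> caps B=0 W=0
Move 2: W@(3,2) -> caps B=0 W=0
Move 3: B@(3,3) -> caps B=0 W=0
Move 4: W@(1,2) -> caps B=0 W=0
Move 5: B@(2,1) -> caps B=0 W=0
Move 6: W@(1,3) -> caps B=0 W=0
Move 7: B@(0,2) -> caps B=0 W=0
Move 8: W@(1,1) -> caps B=0 W=0
Move 9: B@(2,3) -> caps B=0 W=0
Move 10: W@(2,2) -> caps B=0 W=2

Answer: ..B.
.WWW
.BW.
B.W.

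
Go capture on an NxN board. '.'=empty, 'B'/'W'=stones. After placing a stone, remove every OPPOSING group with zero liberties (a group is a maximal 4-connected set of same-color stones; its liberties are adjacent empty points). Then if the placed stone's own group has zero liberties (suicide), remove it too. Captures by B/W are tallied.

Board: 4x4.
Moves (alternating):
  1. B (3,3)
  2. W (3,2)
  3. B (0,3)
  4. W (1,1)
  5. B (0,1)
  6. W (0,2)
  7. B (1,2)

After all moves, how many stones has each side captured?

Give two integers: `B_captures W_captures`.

Move 1: B@(3,3) -> caps B=0 W=0
Move 2: W@(3,2) -> caps B=0 W=0
Move 3: B@(0,3) -> caps B=0 W=0
Move 4: W@(1,1) -> caps B=0 W=0
Move 5: B@(0,1) -> caps B=0 W=0
Move 6: W@(0,2) -> caps B=0 W=0
Move 7: B@(1,2) -> caps B=1 W=0

Answer: 1 0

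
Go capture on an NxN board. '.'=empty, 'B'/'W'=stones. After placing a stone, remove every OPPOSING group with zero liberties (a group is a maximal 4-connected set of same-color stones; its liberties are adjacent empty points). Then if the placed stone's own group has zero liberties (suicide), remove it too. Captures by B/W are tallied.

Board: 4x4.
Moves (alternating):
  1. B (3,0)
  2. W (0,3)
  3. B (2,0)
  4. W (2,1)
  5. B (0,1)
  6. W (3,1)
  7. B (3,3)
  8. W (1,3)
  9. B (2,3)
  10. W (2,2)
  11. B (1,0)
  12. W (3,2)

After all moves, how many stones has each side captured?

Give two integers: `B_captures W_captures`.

Move 1: B@(3,0) -> caps B=0 W=0
Move 2: W@(0,3) -> caps B=0 W=0
Move 3: B@(2,0) -> caps B=0 W=0
Move 4: W@(2,1) -> caps B=0 W=0
Move 5: B@(0,1) -> caps B=0 W=0
Move 6: W@(3,1) -> caps B=0 W=0
Move 7: B@(3,3) -> caps B=0 W=0
Move 8: W@(1,3) -> caps B=0 W=0
Move 9: B@(2,3) -> caps B=0 W=0
Move 10: W@(2,2) -> caps B=0 W=0
Move 11: B@(1,0) -> caps B=0 W=0
Move 12: W@(3,2) -> caps B=0 W=2

Answer: 0 2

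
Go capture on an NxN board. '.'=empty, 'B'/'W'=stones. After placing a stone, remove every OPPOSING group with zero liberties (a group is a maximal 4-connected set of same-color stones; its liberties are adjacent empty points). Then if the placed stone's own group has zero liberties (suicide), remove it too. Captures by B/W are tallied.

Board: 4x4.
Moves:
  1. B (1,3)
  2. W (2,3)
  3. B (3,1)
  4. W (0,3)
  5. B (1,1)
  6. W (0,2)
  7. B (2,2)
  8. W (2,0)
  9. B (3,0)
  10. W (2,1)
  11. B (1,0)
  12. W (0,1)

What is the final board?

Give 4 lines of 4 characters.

Answer: .WWW
BB.B
..BW
BB..

Derivation:
Move 1: B@(1,3) -> caps B=0 W=0
Move 2: W@(2,3) -> caps B=0 W=0
Move 3: B@(3,1) -> caps B=0 W=0
Move 4: W@(0,3) -> caps B=0 W=0
Move 5: B@(1,1) -> caps B=0 W=0
Move 6: W@(0,2) -> caps B=0 W=0
Move 7: B@(2,2) -> caps B=0 W=0
Move 8: W@(2,0) -> caps B=0 W=0
Move 9: B@(3,0) -> caps B=0 W=0
Move 10: W@(2,1) -> caps B=0 W=0
Move 11: B@(1,0) -> caps B=2 W=0
Move 12: W@(0,1) -> caps B=2 W=0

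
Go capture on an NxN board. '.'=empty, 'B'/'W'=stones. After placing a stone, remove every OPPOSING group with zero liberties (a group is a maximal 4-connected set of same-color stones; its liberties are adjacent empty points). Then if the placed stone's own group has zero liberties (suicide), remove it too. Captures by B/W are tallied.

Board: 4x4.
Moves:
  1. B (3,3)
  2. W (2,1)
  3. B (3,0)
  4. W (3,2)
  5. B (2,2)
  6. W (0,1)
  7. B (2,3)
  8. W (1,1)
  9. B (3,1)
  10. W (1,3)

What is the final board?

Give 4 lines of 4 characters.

Move 1: B@(3,3) -> caps B=0 W=0
Move 2: W@(2,1) -> caps B=0 W=0
Move 3: B@(3,0) -> caps B=0 W=0
Move 4: W@(3,2) -> caps B=0 W=0
Move 5: B@(2,2) -> caps B=0 W=0
Move 6: W@(0,1) -> caps B=0 W=0
Move 7: B@(2,3) -> caps B=0 W=0
Move 8: W@(1,1) -> caps B=0 W=0
Move 9: B@(3,1) -> caps B=1 W=0
Move 10: W@(1,3) -> caps B=1 W=0

Answer: .W..
.W.W
.WBB
BB.B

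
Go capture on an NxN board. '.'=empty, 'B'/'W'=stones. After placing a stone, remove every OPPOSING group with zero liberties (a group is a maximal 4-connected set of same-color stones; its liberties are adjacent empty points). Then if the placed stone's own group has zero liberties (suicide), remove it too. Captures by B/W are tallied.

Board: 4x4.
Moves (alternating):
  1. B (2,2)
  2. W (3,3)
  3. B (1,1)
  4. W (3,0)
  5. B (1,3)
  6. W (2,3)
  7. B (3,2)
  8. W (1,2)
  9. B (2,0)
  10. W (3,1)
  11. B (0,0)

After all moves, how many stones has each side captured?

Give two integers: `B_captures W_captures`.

Answer: 2 0

Derivation:
Move 1: B@(2,2) -> caps B=0 W=0
Move 2: W@(3,3) -> caps B=0 W=0
Move 3: B@(1,1) -> caps B=0 W=0
Move 4: W@(3,0) -> caps B=0 W=0
Move 5: B@(1,3) -> caps B=0 W=0
Move 6: W@(2,3) -> caps B=0 W=0
Move 7: B@(3,2) -> caps B=2 W=0
Move 8: W@(1,2) -> caps B=2 W=0
Move 9: B@(2,0) -> caps B=2 W=0
Move 10: W@(3,1) -> caps B=2 W=0
Move 11: B@(0,0) -> caps B=2 W=0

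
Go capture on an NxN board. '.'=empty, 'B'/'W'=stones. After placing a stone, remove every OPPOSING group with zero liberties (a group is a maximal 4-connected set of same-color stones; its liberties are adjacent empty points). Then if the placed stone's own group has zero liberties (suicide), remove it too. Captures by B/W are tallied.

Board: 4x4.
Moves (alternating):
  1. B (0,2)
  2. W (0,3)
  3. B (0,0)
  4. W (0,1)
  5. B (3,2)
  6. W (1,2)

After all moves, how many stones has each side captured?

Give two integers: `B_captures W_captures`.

Answer: 0 1

Derivation:
Move 1: B@(0,2) -> caps B=0 W=0
Move 2: W@(0,3) -> caps B=0 W=0
Move 3: B@(0,0) -> caps B=0 W=0
Move 4: W@(0,1) -> caps B=0 W=0
Move 5: B@(3,2) -> caps B=0 W=0
Move 6: W@(1,2) -> caps B=0 W=1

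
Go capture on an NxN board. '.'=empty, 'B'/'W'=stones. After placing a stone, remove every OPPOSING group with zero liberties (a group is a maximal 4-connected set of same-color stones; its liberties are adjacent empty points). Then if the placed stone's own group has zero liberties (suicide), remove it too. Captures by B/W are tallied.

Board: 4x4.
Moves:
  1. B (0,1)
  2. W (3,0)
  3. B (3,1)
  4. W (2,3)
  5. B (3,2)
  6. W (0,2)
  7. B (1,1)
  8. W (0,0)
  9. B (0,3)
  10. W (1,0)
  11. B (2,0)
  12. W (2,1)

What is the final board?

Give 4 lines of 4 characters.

Move 1: B@(0,1) -> caps B=0 W=0
Move 2: W@(3,0) -> caps B=0 W=0
Move 3: B@(3,1) -> caps B=0 W=0
Move 4: W@(2,3) -> caps B=0 W=0
Move 5: B@(3,2) -> caps B=0 W=0
Move 6: W@(0,2) -> caps B=0 W=0
Move 7: B@(1,1) -> caps B=0 W=0
Move 8: W@(0,0) -> caps B=0 W=0
Move 9: B@(0,3) -> caps B=0 W=0
Move 10: W@(1,0) -> caps B=0 W=0
Move 11: B@(2,0) -> caps B=3 W=0
Move 12: W@(2,1) -> caps B=3 W=0

Answer: .BWB
.B..
BW.W
.BB.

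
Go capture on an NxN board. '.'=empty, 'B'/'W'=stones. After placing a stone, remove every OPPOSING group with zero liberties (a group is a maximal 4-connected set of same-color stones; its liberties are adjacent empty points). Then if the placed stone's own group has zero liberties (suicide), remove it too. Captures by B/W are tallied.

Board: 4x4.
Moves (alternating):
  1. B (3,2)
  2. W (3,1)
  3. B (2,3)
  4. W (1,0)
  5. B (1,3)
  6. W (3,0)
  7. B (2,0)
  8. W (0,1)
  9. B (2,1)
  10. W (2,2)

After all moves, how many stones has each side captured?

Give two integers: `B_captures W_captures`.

Answer: 2 0

Derivation:
Move 1: B@(3,2) -> caps B=0 W=0
Move 2: W@(3,1) -> caps B=0 W=0
Move 3: B@(2,3) -> caps B=0 W=0
Move 4: W@(1,0) -> caps B=0 W=0
Move 5: B@(1,3) -> caps B=0 W=0
Move 6: W@(3,0) -> caps B=0 W=0
Move 7: B@(2,0) -> caps B=0 W=0
Move 8: W@(0,1) -> caps B=0 W=0
Move 9: B@(2,1) -> caps B=2 W=0
Move 10: W@(2,2) -> caps B=2 W=0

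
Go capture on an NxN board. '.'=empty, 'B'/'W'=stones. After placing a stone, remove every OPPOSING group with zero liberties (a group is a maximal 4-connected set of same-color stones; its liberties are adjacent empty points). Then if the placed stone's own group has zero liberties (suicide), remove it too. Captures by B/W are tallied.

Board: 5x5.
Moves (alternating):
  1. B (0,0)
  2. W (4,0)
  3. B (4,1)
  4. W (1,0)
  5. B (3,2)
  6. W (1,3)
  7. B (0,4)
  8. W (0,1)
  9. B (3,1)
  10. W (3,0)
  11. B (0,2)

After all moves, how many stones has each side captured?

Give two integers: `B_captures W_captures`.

Answer: 0 1

Derivation:
Move 1: B@(0,0) -> caps B=0 W=0
Move 2: W@(4,0) -> caps B=0 W=0
Move 3: B@(4,1) -> caps B=0 W=0
Move 4: W@(1,0) -> caps B=0 W=0
Move 5: B@(3,2) -> caps B=0 W=0
Move 6: W@(1,3) -> caps B=0 W=0
Move 7: B@(0,4) -> caps B=0 W=0
Move 8: W@(0,1) -> caps B=0 W=1
Move 9: B@(3,1) -> caps B=0 W=1
Move 10: W@(3,0) -> caps B=0 W=1
Move 11: B@(0,2) -> caps B=0 W=1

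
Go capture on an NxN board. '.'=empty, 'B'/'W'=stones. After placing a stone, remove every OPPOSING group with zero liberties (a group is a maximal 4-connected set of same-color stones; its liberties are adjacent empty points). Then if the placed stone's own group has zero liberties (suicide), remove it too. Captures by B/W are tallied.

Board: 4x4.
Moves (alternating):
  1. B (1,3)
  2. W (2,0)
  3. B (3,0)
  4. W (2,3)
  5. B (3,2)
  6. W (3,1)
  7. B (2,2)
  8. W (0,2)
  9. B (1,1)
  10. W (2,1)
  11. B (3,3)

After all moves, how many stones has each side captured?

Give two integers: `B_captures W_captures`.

Answer: 1 1

Derivation:
Move 1: B@(1,3) -> caps B=0 W=0
Move 2: W@(2,0) -> caps B=0 W=0
Move 3: B@(3,0) -> caps B=0 W=0
Move 4: W@(2,3) -> caps B=0 W=0
Move 5: B@(3,2) -> caps B=0 W=0
Move 6: W@(3,1) -> caps B=0 W=1
Move 7: B@(2,2) -> caps B=0 W=1
Move 8: W@(0,2) -> caps B=0 W=1
Move 9: B@(1,1) -> caps B=0 W=1
Move 10: W@(2,1) -> caps B=0 W=1
Move 11: B@(3,3) -> caps B=1 W=1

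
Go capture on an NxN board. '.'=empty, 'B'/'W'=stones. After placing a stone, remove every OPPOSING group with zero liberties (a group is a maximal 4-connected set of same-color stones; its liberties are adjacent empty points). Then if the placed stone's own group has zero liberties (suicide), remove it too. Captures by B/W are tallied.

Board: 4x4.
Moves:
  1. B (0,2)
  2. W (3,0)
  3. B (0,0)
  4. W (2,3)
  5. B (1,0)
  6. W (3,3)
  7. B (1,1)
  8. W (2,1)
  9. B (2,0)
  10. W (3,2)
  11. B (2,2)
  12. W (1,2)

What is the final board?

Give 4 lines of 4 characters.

Answer: B.B.
BBW.
BW.W
W.WW

Derivation:
Move 1: B@(0,2) -> caps B=0 W=0
Move 2: W@(3,0) -> caps B=0 W=0
Move 3: B@(0,0) -> caps B=0 W=0
Move 4: W@(2,3) -> caps B=0 W=0
Move 5: B@(1,0) -> caps B=0 W=0
Move 6: W@(3,3) -> caps B=0 W=0
Move 7: B@(1,1) -> caps B=0 W=0
Move 8: W@(2,1) -> caps B=0 W=0
Move 9: B@(2,0) -> caps B=0 W=0
Move 10: W@(3,2) -> caps B=0 W=0
Move 11: B@(2,2) -> caps B=0 W=0
Move 12: W@(1,2) -> caps B=0 W=1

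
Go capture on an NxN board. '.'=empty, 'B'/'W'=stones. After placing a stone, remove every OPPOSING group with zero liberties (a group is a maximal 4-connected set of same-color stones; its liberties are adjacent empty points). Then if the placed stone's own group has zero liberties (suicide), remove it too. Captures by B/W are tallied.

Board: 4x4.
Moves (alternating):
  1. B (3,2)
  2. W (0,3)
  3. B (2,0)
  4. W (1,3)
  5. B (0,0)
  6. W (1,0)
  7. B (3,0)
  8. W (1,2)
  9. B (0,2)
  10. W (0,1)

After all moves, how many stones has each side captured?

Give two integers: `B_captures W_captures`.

Move 1: B@(3,2) -> caps B=0 W=0
Move 2: W@(0,3) -> caps B=0 W=0
Move 3: B@(2,0) -> caps B=0 W=0
Move 4: W@(1,3) -> caps B=0 W=0
Move 5: B@(0,0) -> caps B=0 W=0
Move 6: W@(1,0) -> caps B=0 W=0
Move 7: B@(3,0) -> caps B=0 W=0
Move 8: W@(1,2) -> caps B=0 W=0
Move 9: B@(0,2) -> caps B=0 W=0
Move 10: W@(0,1) -> caps B=0 W=2

Answer: 0 2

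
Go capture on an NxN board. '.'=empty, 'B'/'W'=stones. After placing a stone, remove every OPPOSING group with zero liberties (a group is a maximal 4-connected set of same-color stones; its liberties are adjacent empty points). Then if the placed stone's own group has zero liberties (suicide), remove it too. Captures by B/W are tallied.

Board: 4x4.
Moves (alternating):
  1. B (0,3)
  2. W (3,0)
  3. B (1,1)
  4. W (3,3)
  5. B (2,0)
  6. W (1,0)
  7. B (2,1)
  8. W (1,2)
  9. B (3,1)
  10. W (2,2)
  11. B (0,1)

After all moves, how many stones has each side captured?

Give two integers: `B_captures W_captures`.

Move 1: B@(0,3) -> caps B=0 W=0
Move 2: W@(3,0) -> caps B=0 W=0
Move 3: B@(1,1) -> caps B=0 W=0
Move 4: W@(3,3) -> caps B=0 W=0
Move 5: B@(2,0) -> caps B=0 W=0
Move 6: W@(1,0) -> caps B=0 W=0
Move 7: B@(2,1) -> caps B=0 W=0
Move 8: W@(1,2) -> caps B=0 W=0
Move 9: B@(3,1) -> caps B=1 W=0
Move 10: W@(2,2) -> caps B=1 W=0
Move 11: B@(0,1) -> caps B=1 W=0

Answer: 1 0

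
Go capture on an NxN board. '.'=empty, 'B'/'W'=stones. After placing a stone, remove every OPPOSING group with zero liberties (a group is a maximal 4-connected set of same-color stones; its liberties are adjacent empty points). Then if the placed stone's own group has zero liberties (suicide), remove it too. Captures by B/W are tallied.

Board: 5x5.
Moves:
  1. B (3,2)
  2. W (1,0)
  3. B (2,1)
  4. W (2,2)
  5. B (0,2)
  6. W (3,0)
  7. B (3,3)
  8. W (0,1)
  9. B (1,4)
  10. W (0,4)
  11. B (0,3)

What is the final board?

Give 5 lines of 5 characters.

Answer: .WBB.
W...B
.BW..
W.BB.
.....

Derivation:
Move 1: B@(3,2) -> caps B=0 W=0
Move 2: W@(1,0) -> caps B=0 W=0
Move 3: B@(2,1) -> caps B=0 W=0
Move 4: W@(2,2) -> caps B=0 W=0
Move 5: B@(0,2) -> caps B=0 W=0
Move 6: W@(3,0) -> caps B=0 W=0
Move 7: B@(3,3) -> caps B=0 W=0
Move 8: W@(0,1) -> caps B=0 W=0
Move 9: B@(1,4) -> caps B=0 W=0
Move 10: W@(0,4) -> caps B=0 W=0
Move 11: B@(0,3) -> caps B=1 W=0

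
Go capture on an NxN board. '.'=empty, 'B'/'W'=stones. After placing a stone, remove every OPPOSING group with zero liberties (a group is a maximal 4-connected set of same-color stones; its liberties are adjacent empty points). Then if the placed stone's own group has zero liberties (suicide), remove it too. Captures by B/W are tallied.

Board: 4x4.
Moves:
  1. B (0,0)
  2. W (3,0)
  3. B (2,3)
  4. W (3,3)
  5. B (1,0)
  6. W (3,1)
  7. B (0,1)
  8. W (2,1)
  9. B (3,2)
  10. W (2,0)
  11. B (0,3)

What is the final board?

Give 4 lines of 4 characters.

Move 1: B@(0,0) -> caps B=0 W=0
Move 2: W@(3,0) -> caps B=0 W=0
Move 3: B@(2,3) -> caps B=0 W=0
Move 4: W@(3,3) -> caps B=0 W=0
Move 5: B@(1,0) -> caps B=0 W=0
Move 6: W@(3,1) -> caps B=0 W=0
Move 7: B@(0,1) -> caps B=0 W=0
Move 8: W@(2,1) -> caps B=0 W=0
Move 9: B@(3,2) -> caps B=1 W=0
Move 10: W@(2,0) -> caps B=1 W=0
Move 11: B@(0,3) -> caps B=1 W=0

Answer: BB.B
B...
WW.B
WWB.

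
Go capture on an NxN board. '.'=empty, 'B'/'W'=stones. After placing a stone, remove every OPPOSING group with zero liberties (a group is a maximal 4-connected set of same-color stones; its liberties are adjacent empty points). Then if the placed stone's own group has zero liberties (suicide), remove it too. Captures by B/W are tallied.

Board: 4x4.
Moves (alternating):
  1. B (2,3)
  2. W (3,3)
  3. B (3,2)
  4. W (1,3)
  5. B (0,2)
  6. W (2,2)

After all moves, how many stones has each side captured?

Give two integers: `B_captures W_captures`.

Move 1: B@(2,3) -> caps B=0 W=0
Move 2: W@(3,3) -> caps B=0 W=0
Move 3: B@(3,2) -> caps B=1 W=0
Move 4: W@(1,3) -> caps B=1 W=0
Move 5: B@(0,2) -> caps B=1 W=0
Move 6: W@(2,2) -> caps B=1 W=0

Answer: 1 0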